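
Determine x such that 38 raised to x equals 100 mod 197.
96

Baby-step giant-step with step n = ⌈√197⌉ = 15.
Baby steps 38^j mod 197 (j:value) for j=0..14: 0:1, 1:38, 2:65, 3:106, 4:88, 5:192, 6:7, 7:69, 8:61, 9:151, 10:25, 11:162, 12:49, 13:89, 14:33.
Giant-step multiplier: 38^(-15) ≡ 38^(196-15) = 38^181 ≡ 52 (mod 197).
Giant steps γ_i = 100·52^i mod 197: γ_0=100, γ_1=78, γ_2=116, γ_3=122, γ_4=40, γ_5=110, γ_6=7 (in table at j=6).
x = i·n + j = 6·15 + 6 = 96.
Check: 38^96 ≡ 100 (mod 197).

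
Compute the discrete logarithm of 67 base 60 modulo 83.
11

Baby-step giant-step with step n = ⌈√83⌉ = 10.
Baby steps 60^j mod 83 (j:value) for j=0..9: 0:1, 1:60, 2:31, 3:34, 4:48, 5:58, 6:77, 7:55, 8:63, 9:45.
Giant-step multiplier: 60^(-10) ≡ 60^(82-10) = 60^72 ≡ 17 (mod 83).
Giant steps γ_i = 67·17^i mod 83: γ_0=67, γ_1=60 (in table at j=1).
x = i·n + j = 1·10 + 1 = 11.
Check: 60^11 ≡ 67 (mod 83).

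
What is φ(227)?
226

227 = 227
φ(n) = n × ∏(1 - 1/p) for each prime p dividing n
φ(227) = 227 × (1 - 1/227) = 226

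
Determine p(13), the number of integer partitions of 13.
101

p(n) counts ways to write n as a sum of positive integers (order ignored).
Euler's pentagonal recurrence: p(k) = p(k-1) + p(k-2) - p(k-5) - p(k-7) + p(k-12) + p(k-15) - ... (offsets j(3j∓1)/2, signs ++--, p(0)=1, p(<0)=0).
DP table for k = 0..12: p(0)=1, p(1)=1, p(2)=2, p(3)=3, p(4)=5, p(5)=7, p(6)=11, p(7)=15, p(8)=22, p(9)=30, p(10)=42, p(11)=56, p(12)=77.
Final step: p(13) = p(12) + p(11) - p(8) - p(6) + p(1)
= 77 + 56 - 22 - 11 + 1
= 101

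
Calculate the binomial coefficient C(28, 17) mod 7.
0

Using Lucas' theorem:
Write n=28 and k=17 in base 7:
n in base 7: [4, 0]
k in base 7: [2, 3]
C(28,17) mod 7 = ∏ C(n_i, k_i) mod 7
Digit binomials (mod 7): C(4,2) = 6; C(0,3) = 0 (k_i > n_i)
Product: 6 × 0 = 0 ≡ 0 (mod 7)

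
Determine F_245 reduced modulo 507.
221

Matrix identity: Q^n = [[F_(n+1), F_n], [F_n, F_(n-1)]] with Q = [[1,1],[1,0]].
n = 245 = 11110101₂. Square-and-multiply, entries mod 507:
Q^1 = [[1,1],[1,0]]
Q^3 = (Q^1)²·Q = [[3,2],[2,1]]
Q^7 = (Q^3)²·Q = [[21,13],[13,8]]
Q^15 = (Q^7)²·Q = [[480,103],[103,377]]
Q^30 = (Q^15)² = [[184,53],[53,131]]
Q^61 = (Q^30)²·Q = [[125,161],[161,471]]
Q^122 = (Q^61)² = [[479,133],[133,346]]
Q^245 = (Q^122)²·Q = [[434,221],[221,213]]
F_245 mod 507 = Q^245[0][1] = 221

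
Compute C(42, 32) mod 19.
0

Using Lucas' theorem:
Write n=42 and k=32 in base 19:
n in base 19: [2, 4]
k in base 19: [1, 13]
C(42,32) mod 19 = ∏ C(n_i, k_i) mod 19
Digit binomials (mod 19): C(2,1) = 2; C(4,13) = 0 (k_i > n_i)
Product: 2 × 0 = 0 ≡ 0 (mod 19)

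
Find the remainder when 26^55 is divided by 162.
26

Repeated squaring. Binary of 55 = 110111.
26^1 ≡ 26 (mod 162); 26^2 ≡ 28 (mod 162); 26^4 ≡ 136 (mod 162); 26^8 ≡ 28 (mod 162); 26^16 ≡ 136 (mod 162); 26^32 ≡ 28 (mod 162)
26^55 = 26^1 × 26^2 × 26^4 × 26^16 × 26^32 ≡ 26 (mod 162)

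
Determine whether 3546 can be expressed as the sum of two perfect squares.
39² + 45² (a=39, b=45)

Factorization: 3546 = 2 × 3^2 × 197
By Fermat: n is sum of two squares iff every prime p ≡ 3 (mod 4) appears to even power.
All primes ≡ 3 (mod 4) appear to even power.
Search a = 0, 1, 2, … for 3546 - a² a perfect square: first hit at a = 39: 3546 - 1521 = 2025 = 45².
3546 = 39² + 45² = 1521 + 2025 ✓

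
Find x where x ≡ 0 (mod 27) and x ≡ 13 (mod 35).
783

Using Chinese Remainder Theorem:
M = 27 × 35 = 945
M1 = 35, M2 = 27
y1 = 35^(-1) mod 27 = 17
y2 = 27^(-1) mod 35 = 13
x = (0×35×17 + 13×27×13) mod 945 = 783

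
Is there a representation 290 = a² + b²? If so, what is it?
1² + 17² (a=1, b=17)

Factorization: 290 = 2 × 5 × 29
By Fermat: n is sum of two squares iff every prime p ≡ 3 (mod 4) appears to even power.
All primes ≡ 3 (mod 4) appear to even power.
Search a = 0, 1, 2, … for 290 - a² a perfect square: first hit at a = 1: 290 - 1 = 289 = 17².
290 = 1² + 17² = 1 + 289 ✓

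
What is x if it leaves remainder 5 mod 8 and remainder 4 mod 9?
13

Using Chinese Remainder Theorem:
M = 8 × 9 = 72
M1 = 9, M2 = 8
y1 = 9^(-1) mod 8 = 1
y2 = 8^(-1) mod 9 = 8
x = (5×9×1 + 4×8×8) mod 72 = 13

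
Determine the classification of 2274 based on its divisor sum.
abundant

Proper divisors of 2274: sum = 1 + 2 + 3 + 6 + 379 + 758 + 1137 = 2286
Since 2286 > 2274, 2274 is abundant.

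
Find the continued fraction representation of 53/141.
[0; 2, 1, 1, 1, 17]

Euclidean algorithm steps:
53 = 0 × 141 + 53
141 = 2 × 53 + 35
53 = 1 × 35 + 18
35 = 1 × 18 + 17
18 = 1 × 17 + 1
17 = 17 × 1 + 0
Continued fraction: [0; 2, 1, 1, 1, 17]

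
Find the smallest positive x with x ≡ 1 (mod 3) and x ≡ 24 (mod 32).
88

Using Chinese Remainder Theorem:
M = 3 × 32 = 96
M1 = 32, M2 = 3
y1 = 32^(-1) mod 3 = 2
y2 = 3^(-1) mod 32 = 11
x = (1×32×2 + 24×3×11) mod 96 = 88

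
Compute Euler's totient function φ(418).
180

418 = 2 × 11 × 19
φ(n) = n × ∏(1 - 1/p) for each prime p dividing n
φ(418) = 418 × (1 - 1/2) × (1 - 1/11) × (1 - 1/19) = 180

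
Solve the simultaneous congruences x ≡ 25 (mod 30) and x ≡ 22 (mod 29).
805

Using Chinese Remainder Theorem:
M = 30 × 29 = 870
M1 = 29, M2 = 30
y1 = 29^(-1) mod 30 = 29
y2 = 30^(-1) mod 29 = 1
x = (25×29×29 + 22×30×1) mod 870 = 805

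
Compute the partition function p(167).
207890420102

p(n) counts ways to write n as a sum of positive integers (order ignored).
Euler's pentagonal recurrence: p(k) = p(k-1) + p(k-2) - p(k-5) - p(k-7) + p(k-12) + p(k-15) - ... (offsets j(3j∓1)/2, signs ++--, p(0)=1, p(<0)=0).
DP table for k = 0..166: p(0)=1, p(1)=1, p(2)=2, p(3)=3, p(4)=5, p(5)=7, p(6)=11, p(7)=15, p(8)=22, p(9)=30, p(10)=42, p(11)=56, p(12)=77, p(13)=101, p(14)=135, p(15)=176, p(16)=231, p(17)=297, p(18)=385, p(19)=490, p(20)=627, p(21)=792, p(22)=1002, p(23)=1255, p(24)=1575, p(25)=1958, p(26)=2436, p(27)=3010, p(28)=3718, p(29)=4565, p(30)=5604, p(31)=6842, p(32)=8349, p(33)=10143, p(34)=12310, p(35)=14883, p(36)=17977, p(37)=21637, p(38)=26015, p(39)=31185, p(40)=37338, p(41)=44583, p(42)=53174, p(43)=63261, p(44)=75175, p(45)=89134, p(46)=105558, p(47)=124754, p(48)=147273, p(49)=173525, p(50)=204226, p(51)=239943, p(52)=281589, p(53)=329931, p(54)=386155, p(55)=451276, p(56)=526823, p(57)=614154, p(58)=715220, p(59)=831820, p(60)=966467, p(61)=1121505, p(62)=1300156, p(63)=1505499, p(64)=1741630, p(65)=2012558, p(66)=2323520, p(67)=2679689, p(68)=3087735, p(69)=3554345, p(70)=4087968, p(71)=4697205, p(72)=5392783, p(73)=6185689, p(74)=7089500, p(75)=8118264, p(76)=9289091, p(77)=10619863, p(78)=12132164, p(79)=13848650, p(80)=15796476, p(81)=18004327, p(82)=20506255, p(83)=23338469, p(84)=26543660, p(85)=30167357, p(86)=34262962, p(87)=38887673, p(88)=44108109, p(89)=49995925, p(90)=56634173, p(91)=64112359, p(92)=72533807, p(93)=82010177, p(94)=92669720, p(95)=104651419, p(96)=118114304, p(97)=133230930, p(98)=150198136, p(99)=169229875, p(100)=190569292, p(101)=214481126, p(102)=241265379, p(103)=271248950, p(104)=304801365, p(105)=342325709, p(106)=384276336, p(107)=431149389, p(108)=483502844, p(109)=541946240, p(110)=607163746, p(111)=679903203, p(112)=761002156, p(113)=851376628, p(114)=952050665, p(115)=1064144451, p(116)=1188908248, p(117)=1327710076, p(118)=1482074143, p(119)=1653668665, p(120)=1844349560, p(121)=2056148051, p(122)=2291320912, p(123)=2552338241, p(124)=2841940500, p(125)=3163127352, p(126)=3519222692, p(127)=3913864295, p(128)=4351078600, p(129)=4835271870, p(130)=5371315400, p(131)=5964539504, p(132)=6620830889, p(133)=7346629512, p(134)=8149040695, p(135)=9035836076, p(136)=10015581680, p(137)=11097645016, p(138)=12292341831, p(139)=13610949895, p(140)=15065878135, p(141)=16670689208, p(142)=18440293320, p(143)=20390982757, p(144)=22540654445, p(145)=24908858009, p(146)=27517052599, p(147)=30388671978, p(148)=33549419497, p(149)=37027355200, p(150)=40853235313, p(151)=45060624582, p(152)=49686288421, p(153)=54770336324, p(154)=60356673280, p(155)=66493182097, p(156)=73232243759, p(157)=80630964769, p(158)=88751778802, p(159)=97662728555, p(160)=107438159466, p(161)=118159068427, p(162)=129913904637, p(163)=142798995930, p(164)=156919475295, p(165)=172389800255, p(166)=189334822579.
Final step: p(167) = p(166) + p(165) - p(162) - p(160) + p(155) + p(152) - p(145) - p(141) + p(132) + p(127) - p(116) - p(110) + p(97) + p(90) - p(75) - p(67) + p(50) + p(41) - p(22) - p(12)
= 189334822579 + 172389800255 - 129913904637 - 107438159466 + 66493182097 + 49686288421 - 24908858009 - 16670689208 + 6620830889 + 3913864295 - 1188908248 - 607163746 + 133230930 + 56634173 - 8118264 - 2679689 + 204226 + 44583 - 1002 - 77
= 207890420102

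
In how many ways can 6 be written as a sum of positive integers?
11

p(n) counts ways to write n as a sum of positive integers (order ignored).
Examples: 6; 5 + 1; 4 + 2; 4 + 1 + 1; 3 + 3; ... (11 total)
p(6) = 11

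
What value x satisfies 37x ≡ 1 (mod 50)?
23

gcd(37, 50) = 1, so the inverse exists.
Extended Euclidean algorithm on (50, 37):
50 = 1 × 37 + 13  ⟹  13 = (1)·50 + (-1)·37
37 = 2 × 13 + 11  ⟹  11 = (-2)·50 + (3)·37
13 = 1 × 11 + 2  ⟹  2 = (3)·50 + (-4)·37
11 = 5 × 2 + 1  ⟹  1 = (-17)·50 + (23)·37
So (23)·37 ≡ 1 (mod 50), i.e. 37^(-1) ≡ 23 (mod 50).
Check: 37 × 23 = 851 ≡ 1 (mod 50)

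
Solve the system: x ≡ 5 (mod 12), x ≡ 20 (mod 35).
125

Using Chinese Remainder Theorem:
M = 12 × 35 = 420
M1 = 35, M2 = 12
y1 = 35^(-1) mod 12 = 11
y2 = 12^(-1) mod 35 = 3
x = (5×35×11 + 20×12×3) mod 420 = 125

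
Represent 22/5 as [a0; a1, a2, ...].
[4; 2, 2]

Euclidean algorithm steps:
22 = 4 × 5 + 2
5 = 2 × 2 + 1
2 = 2 × 1 + 0
Continued fraction: [4; 2, 2]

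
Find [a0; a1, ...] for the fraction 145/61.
[2; 2, 1, 1, 1, 7]

Euclidean algorithm steps:
145 = 2 × 61 + 23
61 = 2 × 23 + 15
23 = 1 × 15 + 8
15 = 1 × 8 + 7
8 = 1 × 7 + 1
7 = 7 × 1 + 0
Continued fraction: [2; 2, 1, 1, 1, 7]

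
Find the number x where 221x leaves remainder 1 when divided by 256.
117

gcd(221, 256) = 1, so the inverse exists.
Extended Euclidean algorithm on (256, 221):
256 = 1 × 221 + 35  ⟹  35 = (1)·256 + (-1)·221
221 = 6 × 35 + 11  ⟹  11 = (-6)·256 + (7)·221
35 = 3 × 11 + 2  ⟹  2 = (19)·256 + (-22)·221
11 = 5 × 2 + 1  ⟹  1 = (-101)·256 + (117)·221
So (117)·221 ≡ 1 (mod 256), i.e. 221^(-1) ≡ 117 (mod 256).
Check: 221 × 117 = 25857 ≡ 1 (mod 256)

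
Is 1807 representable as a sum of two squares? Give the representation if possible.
Not possible

Factorization: 1807 = 13 × 139
By Fermat: n is sum of two squares iff every prime p ≡ 3 (mod 4) appears to even power.
Prime(s) ≡ 3 (mod 4) with odd exponent: [(139, 1)]
Therefore 1807 cannot be expressed as a² + b².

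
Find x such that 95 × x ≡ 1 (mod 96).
95

gcd(95, 96) = 1, so the inverse exists.
Extended Euclidean algorithm on (96, 95):
96 = 1 × 95 + 1  ⟹  1 = (1)·96 + (-1)·95
So (-1)·95 ≡ 1 (mod 96), i.e. 95^(-1) ≡ -1 ≡ 95 (mod 96).
Check: 95 × 95 = 9025 ≡ 1 (mod 96)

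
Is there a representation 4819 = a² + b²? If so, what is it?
Not possible

Factorization: 4819 = 61 × 79
By Fermat: n is sum of two squares iff every prime p ≡ 3 (mod 4) appears to even power.
Prime(s) ≡ 3 (mod 4) with odd exponent: [(79, 1)]
Therefore 4819 cannot be expressed as a² + b².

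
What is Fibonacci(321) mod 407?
265

Matrix identity: Q^n = [[F_(n+1), F_n], [F_n, F_(n-1)]] with Q = [[1,1],[1,0]].
n = 321 = 101000001₂. Square-and-multiply, entries mod 407:
Q^1 = [[1,1],[1,0]]
Q^2 = (Q^1)² = [[2,1],[1,1]]
Q^5 = (Q^2)²·Q = [[8,5],[5,3]]
Q^10 = (Q^5)² = [[89,55],[55,34]]
Q^20 = (Q^10)² = [[364,253],[253,111]]
Q^40 = (Q^20)² = [[331,110],[110,221]]
Q^80 = (Q^40)² = [[375,77],[77,298]]
Q^160 = (Q^80)² = [[34,132],[132,309]]
Q^321 = (Q^160)²·Q = [[364,265],[265,99]]
F_321 mod 407 = Q^321[0][1] = 265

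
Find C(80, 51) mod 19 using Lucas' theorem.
0

Using Lucas' theorem:
Write n=80 and k=51 in base 19:
n in base 19: [4, 4]
k in base 19: [2, 13]
C(80,51) mod 19 = ∏ C(n_i, k_i) mod 19
Digit binomials (mod 19): C(4,2) = 6; C(4,13) = 0 (k_i > n_i)
Product: 6 × 0 = 0 ≡ 0 (mod 19)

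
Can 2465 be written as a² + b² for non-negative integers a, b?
8² + 49² (a=8, b=49)

Factorization: 2465 = 5 × 17 × 29
By Fermat: n is sum of two squares iff every prime p ≡ 3 (mod 4) appears to even power.
All primes ≡ 3 (mod 4) appear to even power.
Search a = 0, 1, 2, … for 2465 - a² a perfect square: first hit at a = 8: 2465 - 64 = 2401 = 49².
2465 = 8² + 49² = 64 + 2401 ✓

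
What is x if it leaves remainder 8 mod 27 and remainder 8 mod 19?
8

Using Chinese Remainder Theorem:
M = 27 × 19 = 513
M1 = 19, M2 = 27
y1 = 19^(-1) mod 27 = 10
y2 = 27^(-1) mod 19 = 12
x = (8×19×10 + 8×27×12) mod 513 = 8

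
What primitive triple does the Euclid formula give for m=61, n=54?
(805, 6588, 6637)

Euclid's formula: a = m² - n², b = 2mn, c = m² + n²
m = 61, n = 54
a = 61² - 54² = 3721 - 2916 = 805
b = 2 × 61 × 54 = 6588
c = 61² + 54² = 3721 + 2916 = 6637
Verification: 805² + 6588² = 648025 + 43401744 = 44049769 = 6637² ✓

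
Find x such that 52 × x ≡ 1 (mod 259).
5

gcd(52, 259) = 1, so the inverse exists.
Extended Euclidean algorithm on (259, 52):
259 = 4 × 52 + 51  ⟹  51 = (1)·259 + (-4)·52
52 = 1 × 51 + 1  ⟹  1 = (-1)·259 + (5)·52
So (5)·52 ≡ 1 (mod 259), i.e. 52^(-1) ≡ 5 (mod 259).
Check: 52 × 5 = 260 ≡ 1 (mod 259)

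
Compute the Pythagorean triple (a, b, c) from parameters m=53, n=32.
(1785, 3392, 3833)

Euclid's formula: a = m² - n², b = 2mn, c = m² + n²
m = 53, n = 32
a = 53² - 32² = 2809 - 1024 = 1785
b = 2 × 53 × 32 = 3392
c = 53² + 32² = 2809 + 1024 = 3833
Verification: 1785² + 3392² = 3186225 + 11505664 = 14691889 = 3833² ✓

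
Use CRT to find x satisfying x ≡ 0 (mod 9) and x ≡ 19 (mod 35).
54

Using Chinese Remainder Theorem:
M = 9 × 35 = 315
M1 = 35, M2 = 9
y1 = 35^(-1) mod 9 = 8
y2 = 9^(-1) mod 35 = 4
x = (0×35×8 + 19×9×4) mod 315 = 54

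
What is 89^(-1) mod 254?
137

gcd(89, 254) = 1, so the inverse exists.
Extended Euclidean algorithm on (254, 89):
254 = 2 × 89 + 76  ⟹  76 = (1)·254 + (-2)·89
89 = 1 × 76 + 13  ⟹  13 = (-1)·254 + (3)·89
76 = 5 × 13 + 11  ⟹  11 = (6)·254 + (-17)·89
13 = 1 × 11 + 2  ⟹  2 = (-7)·254 + (20)·89
11 = 5 × 2 + 1  ⟹  1 = (41)·254 + (-117)·89
So (-117)·89 ≡ 1 (mod 254), i.e. 89^(-1) ≡ -117 ≡ 137 (mod 254).
Check: 89 × 137 = 12193 ≡ 1 (mod 254)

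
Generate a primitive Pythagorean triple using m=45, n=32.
(1001, 2880, 3049)

Euclid's formula: a = m² - n², b = 2mn, c = m² + n²
m = 45, n = 32
a = 45² - 32² = 2025 - 1024 = 1001
b = 2 × 45 × 32 = 2880
c = 45² + 32² = 2025 + 1024 = 3049
Verification: 1001² + 2880² = 1002001 + 8294400 = 9296401 = 3049² ✓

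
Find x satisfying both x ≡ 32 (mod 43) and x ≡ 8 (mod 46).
376

Using Chinese Remainder Theorem:
M = 43 × 46 = 1978
M1 = 46, M2 = 43
y1 = 46^(-1) mod 43 = 29
y2 = 43^(-1) mod 46 = 15
x = (32×46×29 + 8×43×15) mod 1978 = 376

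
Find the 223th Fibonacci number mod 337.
224

Matrix identity: Q^n = [[F_(n+1), F_n], [F_n, F_(n-1)]] with Q = [[1,1],[1,0]].
n = 223 = 11011111₂. Square-and-multiply, entries mod 337:
Q^1 = [[1,1],[1,0]]
Q^3 = (Q^1)²·Q = [[3,2],[2,1]]
Q^6 = (Q^3)² = [[13,8],[8,5]]
Q^13 = (Q^6)²·Q = [[40,233],[233,144]]
Q^27 = (Q^13)²·Q = [[20,284],[284,73]]
Q^55 = (Q^27)²·Q = [[302,176],[176,126]]
Q^111 = (Q^55)²·Q = [[26,186],[186,177]]
Q^223 = (Q^111)²·Q = [[238,224],[224,14]]
F_223 mod 337 = Q^223[0][1] = 224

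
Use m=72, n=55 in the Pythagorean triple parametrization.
(2159, 7920, 8209)

Euclid's formula: a = m² - n², b = 2mn, c = m² + n²
m = 72, n = 55
a = 72² - 55² = 5184 - 3025 = 2159
b = 2 × 72 × 55 = 7920
c = 72² + 55² = 5184 + 3025 = 8209
Verification: 2159² + 7920² = 4661281 + 62726400 = 67387681 = 8209² ✓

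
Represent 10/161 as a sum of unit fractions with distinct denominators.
1/17 + 1/305 + 1/104349 + 1/12444139995

Greedy algorithm:
10/161: ceiling(161/10) = 17, use 1/17
9/2737: ceiling(2737/9) = 305, use 1/305
8/834785: ceiling(834785/8) = 104349, use 1/104349
1/12444139995: ceiling(12444139995/1) = 12444139995, use 1/12444139995
Result: 10/161 = 1/17 + 1/305 + 1/104349 + 1/12444139995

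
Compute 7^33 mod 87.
16

Repeated squaring. Binary of 33 = 100001.
7^1 ≡ 7 (mod 87); 7^2 ≡ 49 (mod 87); 7^4 ≡ 52 (mod 87); 7^8 ≡ 7 (mod 87); 7^16 ≡ 49 (mod 87); 7^32 ≡ 52 (mod 87)
7^33 = 7^1 × 7^32 ≡ 16 (mod 87)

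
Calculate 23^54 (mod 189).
1

Repeated squaring. Binary of 54 = 110110.
23^1 ≡ 23 (mod 189); 23^2 ≡ 151 (mod 189); 23^4 ≡ 121 (mod 189); 23^8 ≡ 88 (mod 189); 23^16 ≡ 184 (mod 189); 23^32 ≡ 25 (mod 189)
23^54 = 23^2 × 23^4 × 23^16 × 23^32 ≡ 1 (mod 189)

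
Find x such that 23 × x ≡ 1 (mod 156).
95

gcd(23, 156) = 1, so the inverse exists.
Extended Euclidean algorithm on (156, 23):
156 = 6 × 23 + 18  ⟹  18 = (1)·156 + (-6)·23
23 = 1 × 18 + 5  ⟹  5 = (-1)·156 + (7)·23
18 = 3 × 5 + 3  ⟹  3 = (4)·156 + (-27)·23
5 = 1 × 3 + 2  ⟹  2 = (-5)·156 + (34)·23
3 = 1 × 2 + 1  ⟹  1 = (9)·156 + (-61)·23
So (-61)·23 ≡ 1 (mod 156), i.e. 23^(-1) ≡ -61 ≡ 95 (mod 156).
Check: 23 × 95 = 2185 ≡ 1 (mod 156)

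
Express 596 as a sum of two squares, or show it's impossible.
14² + 20² (a=14, b=20)

Factorization: 596 = 2^2 × 149
By Fermat: n is sum of two squares iff every prime p ≡ 3 (mod 4) appears to even power.
All primes ≡ 3 (mod 4) appear to even power.
Search a = 0, 1, 2, … for 596 - a² a perfect square: first hit at a = 14: 596 - 196 = 400 = 20².
596 = 14² + 20² = 196 + 400 ✓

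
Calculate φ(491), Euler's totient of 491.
490

491 = 491
φ(n) = n × ∏(1 - 1/p) for each prime p dividing n
φ(491) = 491 × (1 - 1/491) = 490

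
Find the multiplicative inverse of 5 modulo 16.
13

gcd(5, 16) = 1, so the inverse exists.
Extended Euclidean algorithm on (16, 5):
16 = 3 × 5 + 1  ⟹  1 = (1)·16 + (-3)·5
So (-3)·5 ≡ 1 (mod 16), i.e. 5^(-1) ≡ -3 ≡ 13 (mod 16).
Check: 5 × 13 = 65 ≡ 1 (mod 16)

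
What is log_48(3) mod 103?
87

Baby-step giant-step with step n = ⌈√103⌉ = 11.
Baby steps 48^j mod 103 (j:value) for j=0..10: 0:1, 1:48, 2:38, 3:73, 4:2, 5:96, 6:76, 7:43, 8:4, 9:89, 10:49.
Giant-step multiplier: 48^(-11) ≡ 48^(102-11) = 48^91 ≡ 6 (mod 103).
Giant steps γ_i = 3·6^i mod 103: γ_0=3, γ_1=18, γ_2=5, γ_3=30, γ_4=77, γ_5=50, γ_6=94, γ_7=49 (in table at j=10).
x = i·n + j = 7·11 + 10 = 87.
Check: 48^87 ≡ 3 (mod 103).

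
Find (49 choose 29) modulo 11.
0

Using Lucas' theorem:
Write n=49 and k=29 in base 11:
n in base 11: [4, 5]
k in base 11: [2, 7]
C(49,29) mod 11 = ∏ C(n_i, k_i) mod 11
Digit binomials (mod 11): C(4,2) = 6; C(5,7) = 0 (k_i > n_i)
Product: 6 × 0 = 0 ≡ 0 (mod 11)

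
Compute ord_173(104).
172

173 is prime, so ord(104) divides φ(173) = 172.
Divisors of 172: 1, 2, 4, 43, 86, 172.
Repeated squaring: 104^1 ≡ 104, 104^2 ≡ 90, 104^4 ≡ 142, 104^8 ≡ 96, 104^16 ≡ 47, 104^32 ≡ 133, 104^64 ≡ 43, 104^128 ≡ 119 (mod 173).
Test 104^d mod 173 for each divisor d in increasing order:
104^1 ≡ 104
104^2 ≡ 90
104^4 ≡ 142
104^43 = 104^32·104^8·104^2·104^1 ≡ 80
104^86 = 104^64·104^16·104^4·104^2 ≡ 172
104^172 = 104^128·104^32·104^8·104^4 ≡ 1  ← first divisor giving 1
The order is 172.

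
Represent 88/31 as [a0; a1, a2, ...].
[2; 1, 5, 5]

Euclidean algorithm steps:
88 = 2 × 31 + 26
31 = 1 × 26 + 5
26 = 5 × 5 + 1
5 = 5 × 1 + 0
Continued fraction: [2; 1, 5, 5]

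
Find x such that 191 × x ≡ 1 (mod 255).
251

gcd(191, 255) = 1, so the inverse exists.
Extended Euclidean algorithm on (255, 191):
255 = 1 × 191 + 64  ⟹  64 = (1)·255 + (-1)·191
191 = 2 × 64 + 63  ⟹  63 = (-2)·255 + (3)·191
64 = 1 × 63 + 1  ⟹  1 = (3)·255 + (-4)·191
So (-4)·191 ≡ 1 (mod 255), i.e. 191^(-1) ≡ -4 ≡ 251 (mod 255).
Check: 191 × 251 = 47941 ≡ 1 (mod 255)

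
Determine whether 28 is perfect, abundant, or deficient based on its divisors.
perfect

Proper divisors of 28: sum = 1 + 2 + 4 + 7 + 14 = 28
Since 28 = 28, 28 is perfect.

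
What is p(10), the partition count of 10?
42

p(n) counts ways to write n as a sum of positive integers (order ignored).
Examples: 10; 9 + 1; 8 + 2; 8 + 1 + 1; 7 + 3; ... (42 total)
p(10) = 42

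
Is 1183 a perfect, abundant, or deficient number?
deficient

Proper divisors of 1183: sum = 1 + 7 + 13 + 91 + 169 = 281
Since 281 < 1183, 1183 is deficient.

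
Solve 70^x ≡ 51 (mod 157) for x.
110

Baby-step giant-step with step n = ⌈√157⌉ = 13.
Baby steps 70^j mod 157 (j:value) for j=0..12: 0:1, 1:70, 2:33, 3:112, 4:147, 5:85, 6:141, 7:136, 8:100, 9:92, 10:3, 11:53, 12:99.
Giant-step multiplier: 70^(-13) ≡ 70^(156-13) = 70^143 ≡ 50 (mod 157).
Giant steps γ_i = 51·50^i mod 157: γ_0=51, γ_1=38, γ_2=16, γ_3=15, γ_4=122, γ_5=134, γ_6=106, γ_7=119, γ_8=141 (in table at j=6).
x = i·n + j = 8·13 + 6 = 110.
Check: 70^110 ≡ 51 (mod 157).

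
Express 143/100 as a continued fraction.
[1; 2, 3, 14]

Euclidean algorithm steps:
143 = 1 × 100 + 43
100 = 2 × 43 + 14
43 = 3 × 14 + 1
14 = 14 × 1 + 0
Continued fraction: [1; 2, 3, 14]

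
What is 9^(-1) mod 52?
29

gcd(9, 52) = 1, so the inverse exists.
Extended Euclidean algorithm on (52, 9):
52 = 5 × 9 + 7  ⟹  7 = (1)·52 + (-5)·9
9 = 1 × 7 + 2  ⟹  2 = (-1)·52 + (6)·9
7 = 3 × 2 + 1  ⟹  1 = (4)·52 + (-23)·9
So (-23)·9 ≡ 1 (mod 52), i.e. 9^(-1) ≡ -23 ≡ 29 (mod 52).
Check: 9 × 29 = 261 ≡ 1 (mod 52)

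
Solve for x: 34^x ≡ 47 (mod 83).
45

Baby-step giant-step with step n = ⌈√83⌉ = 10.
Baby steps 34^j mod 83 (j:value) for j=0..9: 0:1, 1:34, 2:77, 3:45, 4:36, 5:62, 6:33, 7:43, 8:51, 9:74.
Giant-step multiplier: 34^(-10) ≡ 34^(82-10) = 34^72 ≡ 16 (mod 83).
Giant steps γ_i = 47·16^i mod 83: γ_0=47, γ_1=5, γ_2=80, γ_3=35, γ_4=62 (in table at j=5).
x = i·n + j = 4·10 + 5 = 45.
Check: 34^45 ≡ 47 (mod 83).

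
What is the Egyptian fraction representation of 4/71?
1/18 + 1/1278

Greedy algorithm:
4/71: ceiling(71/4) = 18, use 1/18
1/1278: ceiling(1278/1) = 1278, use 1/1278
Result: 4/71 = 1/18 + 1/1278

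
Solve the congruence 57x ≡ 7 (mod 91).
x ≡ 56 (mod 91)

gcd(57, 91) = 1, which divides 7, so solutions exist.
Find 57^(-1) mod 91 by the extended Euclidean algorithm:
91 = 1 × 57 + 34  ⟹  34 = (1)·91 + (-1)·57
57 = 1 × 34 + 23  ⟹  23 = (-1)·91 + (2)·57
34 = 1 × 23 + 11  ⟹  11 = (2)·91 + (-3)·57
23 = 2 × 11 + 1  ⟹  1 = (-5)·91 + (8)·57
So (8)·57 ≡ 1 (mod 91), i.e. 57^(-1) ≡ 8 (mod 91).
x ≡ 8 × 7 = 56 ≡ 56 (mod 91).
Check: 57 × 56 = 3192 ≡ 7 (mod 91).
Unique solution: x ≡ 56 (mod 91)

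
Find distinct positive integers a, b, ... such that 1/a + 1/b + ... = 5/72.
1/15 + 1/360

Greedy algorithm:
5/72: ceiling(72/5) = 15, use 1/15
1/360: ceiling(360/1) = 360, use 1/360
Result: 5/72 = 1/15 + 1/360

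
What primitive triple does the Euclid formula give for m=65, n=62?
(381, 8060, 8069)

Euclid's formula: a = m² - n², b = 2mn, c = m² + n²
m = 65, n = 62
a = 65² - 62² = 4225 - 3844 = 381
b = 2 × 65 × 62 = 8060
c = 65² + 62² = 4225 + 3844 = 8069
Verification: 381² + 8060² = 145161 + 64963600 = 65108761 = 8069² ✓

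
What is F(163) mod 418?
343

Matrix identity: Q^n = [[F_(n+1), F_n], [F_n, F_(n-1)]] with Q = [[1,1],[1,0]].
n = 163 = 10100011₂. Square-and-multiply, entries mod 418:
Q^1 = [[1,1],[1,0]]
Q^2 = (Q^1)² = [[2,1],[1,1]]
Q^5 = (Q^2)²·Q = [[8,5],[5,3]]
Q^10 = (Q^5)² = [[89,55],[55,34]]
Q^20 = (Q^10)² = [[78,77],[77,1]]
Q^40 = (Q^20)² = [[309,231],[231,78]]
Q^81 = (Q^40)²·Q = [[397,34],[34,363]]
Q^163 = (Q^81)²·Q = [[267,343],[343,342]]
F_163 mod 418 = Q^163[0][1] = 343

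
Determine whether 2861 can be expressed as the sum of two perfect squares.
19² + 50² (a=19, b=50)

Factorization: 2861 = 2861
By Fermat: n is sum of two squares iff every prime p ≡ 3 (mod 4) appears to even power.
All primes ≡ 3 (mod 4) appear to even power.
Search a = 0, 1, 2, … for 2861 - a² a perfect square: first hit at a = 19: 2861 - 361 = 2500 = 50².
2861 = 19² + 50² = 361 + 2500 ✓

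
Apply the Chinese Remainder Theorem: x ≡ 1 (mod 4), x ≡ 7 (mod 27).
61

Using Chinese Remainder Theorem:
M = 4 × 27 = 108
M1 = 27, M2 = 4
y1 = 27^(-1) mod 4 = 3
y2 = 4^(-1) mod 27 = 7
x = (1×27×3 + 7×4×7) mod 108 = 61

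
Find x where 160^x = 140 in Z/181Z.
133

Baby-step giant-step with step n = ⌈√181⌉ = 14.
Baby steps 160^j mod 181 (j:value) for j=0..13: 0:1, 1:160, 2:79, 3:151, 4:87, 5:164, 6:176, 7:105, 8:148, 9:150, 10:108, 11:85, 12:25, 13:18.
Giant-step multiplier: 160^(-14) ≡ 160^(180-14) = 160^166 ≡ 147 (mod 181).
Giant steps γ_i = 140·147^i mod 181: γ_0=140, γ_1=127, γ_2=26, γ_3=21, γ_4=10, γ_5=22, γ_6=157, γ_7=92, γ_8=130, γ_9=105 (in table at j=7).
x = i·n + j = 9·14 + 7 = 133.
Check: 160^133 ≡ 140 (mod 181).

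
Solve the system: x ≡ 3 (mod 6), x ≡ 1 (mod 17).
69

Using Chinese Remainder Theorem:
M = 6 × 17 = 102
M1 = 17, M2 = 6
y1 = 17^(-1) mod 6 = 5
y2 = 6^(-1) mod 17 = 3
x = (3×17×5 + 1×6×3) mod 102 = 69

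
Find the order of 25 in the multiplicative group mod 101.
25

101 is prime, so ord(25) divides φ(101) = 100.
Divisors of 100: 1, 2, 4, 5, 10, 20, 25, 50, 100.
Repeated squaring: 25^1 ≡ 25, 25^2 ≡ 19, 25^4 ≡ 58, 25^8 ≡ 31, 25^16 ≡ 52, 25^32 ≡ 78, 25^64 ≡ 24 (mod 101).
Test 25^d mod 101 for each divisor d in increasing order:
25^1 ≡ 25
25^2 ≡ 19
25^4 ≡ 58
25^5 = 25^4·25^1 ≡ 36
25^10 = 25^8·25^2 ≡ 84
25^20 = 25^16·25^4 ≡ 87
25^25 = 25^16·25^8·25^1 ≡ 1  ← first divisor giving 1
The order is 25.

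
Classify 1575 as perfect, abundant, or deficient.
abundant

Proper divisors of 1575: sum = 1 + 3 + 5 + 7 + 9 + 15 + 21 + 25 + ... + 175 + 225 + 315 + 525 (17 divisors) = 1649
Since 1649 > 1575, 1575 is abundant.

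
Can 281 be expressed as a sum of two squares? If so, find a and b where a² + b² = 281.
5² + 16² (a=5, b=16)

Factorization: 281 = 281
By Fermat: n is sum of two squares iff every prime p ≡ 3 (mod 4) appears to even power.
All primes ≡ 3 (mod 4) appear to even power.
Search a = 0, 1, 2, … for 281 - a² a perfect square: first hit at a = 5: 281 - 25 = 256 = 16².
281 = 5² + 16² = 25 + 256 ✓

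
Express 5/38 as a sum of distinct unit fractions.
1/8 + 1/152

Greedy algorithm:
5/38: ceiling(38/5) = 8, use 1/8
1/152: ceiling(152/1) = 152, use 1/152
Result: 5/38 = 1/8 + 1/152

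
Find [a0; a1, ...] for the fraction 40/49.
[0; 1, 4, 2, 4]

Euclidean algorithm steps:
40 = 0 × 49 + 40
49 = 1 × 40 + 9
40 = 4 × 9 + 4
9 = 2 × 4 + 1
4 = 4 × 1 + 0
Continued fraction: [0; 1, 4, 2, 4]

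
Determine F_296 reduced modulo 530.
507

Matrix identity: Q^n = [[F_(n+1), F_n], [F_n, F_(n-1)]] with Q = [[1,1],[1,0]].
n = 296 = 100101000₂. Square-and-multiply, entries mod 530:
Q^1 = [[1,1],[1,0]]
Q^2 = (Q^1)² = [[2,1],[1,1]]
Q^4 = (Q^2)² = [[5,3],[3,2]]
Q^9 = (Q^4)²·Q = [[55,34],[34,21]]
Q^18 = (Q^9)² = [[471,464],[464,7]]
Q^37 = (Q^18)²·Q = [[139,417],[417,252]]
Q^74 = (Q^37)² = [[290,337],[337,483]]
Q^148 = (Q^74)² = [[509,271],[271,238]]
Q^296 = (Q^148)² = [[212,507],[507,235]]
F_296 mod 530 = Q^296[0][1] = 507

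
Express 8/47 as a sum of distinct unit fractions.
1/6 + 1/282

Greedy algorithm:
8/47: ceiling(47/8) = 6, use 1/6
1/282: ceiling(282/1) = 282, use 1/282
Result: 8/47 = 1/6 + 1/282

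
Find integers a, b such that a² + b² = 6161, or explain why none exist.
44² + 65² (a=44, b=65)

Factorization: 6161 = 61 × 101
By Fermat: n is sum of two squares iff every prime p ≡ 3 (mod 4) appears to even power.
All primes ≡ 3 (mod 4) appear to even power.
Search a = 0, 1, 2, … for 6161 - a² a perfect square: first hit at a = 44: 6161 - 1936 = 4225 = 65².
6161 = 44² + 65² = 1936 + 4225 ✓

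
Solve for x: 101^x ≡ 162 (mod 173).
103

Baby-step giant-step with step n = ⌈√173⌉ = 14.
Baby steps 101^j mod 173 (j:value) for j=0..13: 0:1, 1:101, 2:167, 3:86, 4:36, 5:3, 6:130, 7:155, 8:85, 9:108, 10:9, 11:44, 12:119, 13:82.
Giant-step multiplier: 101^(-14) ≡ 101^(172-14) = 101^158 ≡ 55 (mod 173).
Giant steps γ_i = 162·55^i mod 173: γ_0=162, γ_1=87, γ_2=114, γ_3=42, γ_4=61, γ_5=68, γ_6=107, γ_7=3 (in table at j=5).
x = i·n + j = 7·14 + 5 = 103.
Check: 101^103 ≡ 162 (mod 173).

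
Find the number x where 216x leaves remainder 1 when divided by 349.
328

gcd(216, 349) = 1, so the inverse exists.
Extended Euclidean algorithm on (349, 216):
349 = 1 × 216 + 133  ⟹  133 = (1)·349 + (-1)·216
216 = 1 × 133 + 83  ⟹  83 = (-1)·349 + (2)·216
133 = 1 × 83 + 50  ⟹  50 = (2)·349 + (-3)·216
83 = 1 × 50 + 33  ⟹  33 = (-3)·349 + (5)·216
50 = 1 × 33 + 17  ⟹  17 = (5)·349 + (-8)·216
33 = 1 × 17 + 16  ⟹  16 = (-8)·349 + (13)·216
17 = 1 × 16 + 1  ⟹  1 = (13)·349 + (-21)·216
So (-21)·216 ≡ 1 (mod 349), i.e. 216^(-1) ≡ -21 ≡ 328 (mod 349).
Check: 216 × 328 = 70848 ≡ 1 (mod 349)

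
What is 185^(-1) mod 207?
47

gcd(185, 207) = 1, so the inverse exists.
Extended Euclidean algorithm on (207, 185):
207 = 1 × 185 + 22  ⟹  22 = (1)·207 + (-1)·185
185 = 8 × 22 + 9  ⟹  9 = (-8)·207 + (9)·185
22 = 2 × 9 + 4  ⟹  4 = (17)·207 + (-19)·185
9 = 2 × 4 + 1  ⟹  1 = (-42)·207 + (47)·185
So (47)·185 ≡ 1 (mod 207), i.e. 185^(-1) ≡ 47 (mod 207).
Check: 185 × 47 = 8695 ≡ 1 (mod 207)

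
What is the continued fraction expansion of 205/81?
[2; 1, 1, 7, 1, 1, 2]

Euclidean algorithm steps:
205 = 2 × 81 + 43
81 = 1 × 43 + 38
43 = 1 × 38 + 5
38 = 7 × 5 + 3
5 = 1 × 3 + 2
3 = 1 × 2 + 1
2 = 2 × 1 + 0
Continued fraction: [2; 1, 1, 7, 1, 1, 2]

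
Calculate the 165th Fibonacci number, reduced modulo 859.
34

Matrix identity: Q^n = [[F_(n+1), F_n], [F_n, F_(n-1)]] with Q = [[1,1],[1,0]].
n = 165 = 10100101₂. Square-and-multiply, entries mod 859:
Q^1 = [[1,1],[1,0]]
Q^2 = (Q^1)² = [[2,1],[1,1]]
Q^5 = (Q^2)²·Q = [[8,5],[5,3]]
Q^10 = (Q^5)² = [[89,55],[55,34]]
Q^20 = (Q^10)² = [[638,752],[752,745]]
Q^41 = (Q^20)²·Q = [[786,160],[160,626]]
Q^82 = (Q^41)² = [[5,3],[3,2]]
Q^165 = (Q^82)²·Q = [[55,34],[34,21]]
F_165 mod 859 = Q^165[0][1] = 34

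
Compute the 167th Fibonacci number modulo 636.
313

Matrix identity: Q^n = [[F_(n+1), F_n], [F_n, F_(n-1)]] with Q = [[1,1],[1,0]].
n = 167 = 10100111₂. Square-and-multiply, entries mod 636:
Q^1 = [[1,1],[1,0]]
Q^2 = (Q^1)² = [[2,1],[1,1]]
Q^5 = (Q^2)²·Q = [[8,5],[5,3]]
Q^10 = (Q^5)² = [[89,55],[55,34]]
Q^20 = (Q^10)² = [[134,405],[405,365]]
Q^41 = (Q^20)²·Q = [[568,85],[85,483]]
Q^83 = (Q^41)²·Q = [[60,401],[401,295]]
Q^167 = (Q^83)²·Q = [[204,313],[313,527]]
F_167 mod 636 = Q^167[0][1] = 313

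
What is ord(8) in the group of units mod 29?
28

29 is prime, so ord(8) divides φ(29) = 28.
Divisors of 28: 1, 2, 4, 7, 14, 28.
Repeated squaring: 8^1 ≡ 8, 8^2 ≡ 6, 8^4 ≡ 7, 8^8 ≡ 20, 8^16 ≡ 23 (mod 29).
Test 8^d mod 29 for each divisor d in increasing order:
8^1 ≡ 8
8^2 ≡ 6
8^4 ≡ 7
8^7 = 8^4·8^2·8^1 ≡ 17
8^14 = 8^8·8^4·8^2 ≡ 28
8^28 = 8^16·8^8·8^4 ≡ 1  ← first divisor giving 1
The order is 28.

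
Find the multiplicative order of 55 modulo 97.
32

97 is prime, so ord(55) divides φ(97) = 96.
Divisors of 96: 1, 2, 3, 4, 6, 8, 12, 16, 24, 32, 48, 96.
Repeated squaring: 55^1 ≡ 55, 55^2 ≡ 18, 55^4 ≡ 33, 55^8 ≡ 22, 55^16 ≡ 96, 55^32 ≡ 1, 55^64 ≡ 1 (mod 97).
Test 55^d mod 97 for each divisor d in increasing order:
55^1 ≡ 55
55^2 ≡ 18
55^3 = 55^2·55^1 ≡ 20
55^4 ≡ 33
55^6 = 55^4·55^2 ≡ 12
55^8 ≡ 22
55^12 = 55^8·55^4 ≡ 47
55^16 ≡ 96
55^24 = 55^16·55^8 ≡ 75
55^32 ≡ 1  ← first divisor giving 1
The order is 32.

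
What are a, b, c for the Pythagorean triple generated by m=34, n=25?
(531, 1700, 1781)

Euclid's formula: a = m² - n², b = 2mn, c = m² + n²
m = 34, n = 25
a = 34² - 25² = 1156 - 625 = 531
b = 2 × 34 × 25 = 1700
c = 34² + 25² = 1156 + 625 = 1781
Verification: 531² + 1700² = 281961 + 2890000 = 3171961 = 1781² ✓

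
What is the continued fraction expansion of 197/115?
[1; 1, 2, 2, 16]

Euclidean algorithm steps:
197 = 1 × 115 + 82
115 = 1 × 82 + 33
82 = 2 × 33 + 16
33 = 2 × 16 + 1
16 = 16 × 1 + 0
Continued fraction: [1; 1, 2, 2, 16]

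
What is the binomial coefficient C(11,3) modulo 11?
0

Using Lucas' theorem:
Write n=11 and k=3 in base 11:
n in base 11: [1, 0]
k in base 11: [0, 3]
C(11,3) mod 11 = ∏ C(n_i, k_i) mod 11
Digit binomials (mod 11): C(1,0) = 1; C(0,3) = 0 (k_i > n_i)
Product: 1 × 0 = 0 ≡ 0 (mod 11)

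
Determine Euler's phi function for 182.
72

182 = 2 × 7 × 13
φ(n) = n × ∏(1 - 1/p) for each prime p dividing n
φ(182) = 182 × (1 - 1/2) × (1 - 1/7) × (1 - 1/13) = 72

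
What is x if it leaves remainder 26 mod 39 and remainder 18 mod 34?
494

Using Chinese Remainder Theorem:
M = 39 × 34 = 1326
M1 = 34, M2 = 39
y1 = 34^(-1) mod 39 = 31
y2 = 39^(-1) mod 34 = 7
x = (26×34×31 + 18×39×7) mod 1326 = 494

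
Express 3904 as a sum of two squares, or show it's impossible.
40² + 48² (a=40, b=48)

Factorization: 3904 = 2^6 × 61
By Fermat: n is sum of two squares iff every prime p ≡ 3 (mod 4) appears to even power.
All primes ≡ 3 (mod 4) appear to even power.
Search a = 0, 1, 2, … for 3904 - a² a perfect square: first hit at a = 40: 3904 - 1600 = 2304 = 48².
3904 = 40² + 48² = 1600 + 2304 ✓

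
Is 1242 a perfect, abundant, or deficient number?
abundant

Proper divisors of 1242: sum = 1 + 2 + 3 + 6 + 9 + 18 + 23 + 27 + 46 + 54 + 69 + 138 + 207 + 414 + 621 = 1638
Since 1638 > 1242, 1242 is abundant.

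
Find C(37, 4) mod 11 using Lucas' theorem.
1

Using Lucas' theorem:
Write n=37 and k=4 in base 11:
n in base 11: [3, 4]
k in base 11: [0, 4]
C(37,4) mod 11 = ∏ C(n_i, k_i) mod 11
Digit binomials (mod 11): C(3,0) = 1; C(4,4) = 1
Product: 1 × 1 = 1 ≡ 1 (mod 11)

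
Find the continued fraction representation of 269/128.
[2; 9, 1, 5, 2]

Euclidean algorithm steps:
269 = 2 × 128 + 13
128 = 9 × 13 + 11
13 = 1 × 11 + 2
11 = 5 × 2 + 1
2 = 2 × 1 + 0
Continued fraction: [2; 9, 1, 5, 2]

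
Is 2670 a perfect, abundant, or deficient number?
abundant

Proper divisors of 2670: sum = 1 + 2 + 3 + 5 + 6 + 10 + 15 + 30 + 89 + 178 + 267 + 445 + 534 + 890 + 1335 = 3810
Since 3810 > 2670, 2670 is abundant.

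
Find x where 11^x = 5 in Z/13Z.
3

Baby-step giant-step with step n = ⌈√13⌉ = 4.
Baby steps 11^j mod 13 (j:value) for j=0..3: 0:1, 1:11, 2:4, 3:5.
h = 5 is already in the table at j=3, so x = 3.
Check: 11^3 ≡ 5 (mod 13).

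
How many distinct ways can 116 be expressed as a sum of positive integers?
1188908248

p(n) counts ways to write n as a sum of positive integers (order ignored).
Euler's pentagonal recurrence: p(k) = p(k-1) + p(k-2) - p(k-5) - p(k-7) + p(k-12) + p(k-15) - ... (offsets j(3j∓1)/2, signs ++--, p(0)=1, p(<0)=0).
DP table for k = 0..115: p(0)=1, p(1)=1, p(2)=2, p(3)=3, p(4)=5, p(5)=7, p(6)=11, p(7)=15, p(8)=22, p(9)=30, p(10)=42, p(11)=56, p(12)=77, p(13)=101, p(14)=135, p(15)=176, p(16)=231, p(17)=297, p(18)=385, p(19)=490, p(20)=627, p(21)=792, p(22)=1002, p(23)=1255, p(24)=1575, p(25)=1958, p(26)=2436, p(27)=3010, p(28)=3718, p(29)=4565, p(30)=5604, p(31)=6842, p(32)=8349, p(33)=10143, p(34)=12310, p(35)=14883, p(36)=17977, p(37)=21637, p(38)=26015, p(39)=31185, p(40)=37338, p(41)=44583, p(42)=53174, p(43)=63261, p(44)=75175, p(45)=89134, p(46)=105558, p(47)=124754, p(48)=147273, p(49)=173525, p(50)=204226, p(51)=239943, p(52)=281589, p(53)=329931, p(54)=386155, p(55)=451276, p(56)=526823, p(57)=614154, p(58)=715220, p(59)=831820, p(60)=966467, p(61)=1121505, p(62)=1300156, p(63)=1505499, p(64)=1741630, p(65)=2012558, p(66)=2323520, p(67)=2679689, p(68)=3087735, p(69)=3554345, p(70)=4087968, p(71)=4697205, p(72)=5392783, p(73)=6185689, p(74)=7089500, p(75)=8118264, p(76)=9289091, p(77)=10619863, p(78)=12132164, p(79)=13848650, p(80)=15796476, p(81)=18004327, p(82)=20506255, p(83)=23338469, p(84)=26543660, p(85)=30167357, p(86)=34262962, p(87)=38887673, p(88)=44108109, p(89)=49995925, p(90)=56634173, p(91)=64112359, p(92)=72533807, p(93)=82010177, p(94)=92669720, p(95)=104651419, p(96)=118114304, p(97)=133230930, p(98)=150198136, p(99)=169229875, p(100)=190569292, p(101)=214481126, p(102)=241265379, p(103)=271248950, p(104)=304801365, p(105)=342325709, p(106)=384276336, p(107)=431149389, p(108)=483502844, p(109)=541946240, p(110)=607163746, p(111)=679903203, p(112)=761002156, p(113)=851376628, p(114)=952050665, p(115)=1064144451.
Final step: p(116) = p(115) + p(114) - p(111) - p(109) + p(104) + p(101) - p(94) - p(90) + p(81) + p(76) - p(65) - p(59) + p(46) + p(39) - p(24) - p(16)
= 1064144451 + 952050665 - 679903203 - 541946240 + 304801365 + 214481126 - 92669720 - 56634173 + 18004327 + 9289091 - 2012558 - 831820 + 105558 + 31185 - 1575 - 231
= 1188908248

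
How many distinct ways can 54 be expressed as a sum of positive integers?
386155

p(n) counts ways to write n as a sum of positive integers (order ignored).
Euler's pentagonal recurrence: p(k) = p(k-1) + p(k-2) - p(k-5) - p(k-7) + p(k-12) + p(k-15) - ... (offsets j(3j∓1)/2, signs ++--, p(0)=1, p(<0)=0).
DP table for k = 0..53: p(0)=1, p(1)=1, p(2)=2, p(3)=3, p(4)=5, p(5)=7, p(6)=11, p(7)=15, p(8)=22, p(9)=30, p(10)=42, p(11)=56, p(12)=77, p(13)=101, p(14)=135, p(15)=176, p(16)=231, p(17)=297, p(18)=385, p(19)=490, p(20)=627, p(21)=792, p(22)=1002, p(23)=1255, p(24)=1575, p(25)=1958, p(26)=2436, p(27)=3010, p(28)=3718, p(29)=4565, p(30)=5604, p(31)=6842, p(32)=8349, p(33)=10143, p(34)=12310, p(35)=14883, p(36)=17977, p(37)=21637, p(38)=26015, p(39)=31185, p(40)=37338, p(41)=44583, p(42)=53174, p(43)=63261, p(44)=75175, p(45)=89134, p(46)=105558, p(47)=124754, p(48)=147273, p(49)=173525, p(50)=204226, p(51)=239943, p(52)=281589, p(53)=329931.
Final step: p(54) = p(53) + p(52) - p(49) - p(47) + p(42) + p(39) - p(32) - p(28) + p(19) + p(14) - p(3)
= 329931 + 281589 - 173525 - 124754 + 53174 + 31185 - 8349 - 3718 + 490 + 135 - 3
= 386155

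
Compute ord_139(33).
46

139 is prime, so ord(33) divides φ(139) = 138.
Divisors of 138: 1, 2, 3, 6, 23, 46, 69, 138.
Repeated squaring: 33^1 ≡ 33, 33^2 ≡ 116, 33^4 ≡ 112, 33^8 ≡ 34, 33^16 ≡ 44, 33^32 ≡ 129, 33^64 ≡ 100, 33^128 ≡ 131 (mod 139).
Test 33^d mod 139 for each divisor d in increasing order:
33^1 ≡ 33
33^2 ≡ 116
33^3 = 33^2·33^1 ≡ 75
33^6 = 33^4·33^2 ≡ 65
33^23 = 33^16·33^4·33^2·33^1 ≡ 138
33^46 = 33^32·33^8·33^4·33^2 ≡ 1  ← first divisor giving 1
The order is 46.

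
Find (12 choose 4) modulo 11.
0

Using Lucas' theorem:
Write n=12 and k=4 in base 11:
n in base 11: [1, 1]
k in base 11: [0, 4]
C(12,4) mod 11 = ∏ C(n_i, k_i) mod 11
Digit binomials (mod 11): C(1,0) = 1; C(1,4) = 0 (k_i > n_i)
Product: 1 × 0 = 0 ≡ 0 (mod 11)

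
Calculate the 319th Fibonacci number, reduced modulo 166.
103

Matrix identity: Q^n = [[F_(n+1), F_n], [F_n, F_(n-1)]] with Q = [[1,1],[1,0]].
n = 319 = 100111111₂. Square-and-multiply, entries mod 166:
Q^1 = [[1,1],[1,0]]
Q^2 = (Q^1)² = [[2,1],[1,1]]
Q^4 = (Q^2)² = [[5,3],[3,2]]
Q^9 = (Q^4)²·Q = [[55,34],[34,21]]
Q^19 = (Q^9)²·Q = [[125,31],[31,94]]
Q^39 = (Q^19)²·Q = [[135,152],[152,149]]
Q^79 = (Q^39)²·Q = [[3,161],[161,8]]
Q^159 = (Q^79)²·Q = [[145,34],[34,111]]
Q^319 = (Q^159)²·Q = [[9,103],[103,72]]
F_319 mod 166 = Q^319[0][1] = 103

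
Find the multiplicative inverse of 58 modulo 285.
172

gcd(58, 285) = 1, so the inverse exists.
Extended Euclidean algorithm on (285, 58):
285 = 4 × 58 + 53  ⟹  53 = (1)·285 + (-4)·58
58 = 1 × 53 + 5  ⟹  5 = (-1)·285 + (5)·58
53 = 10 × 5 + 3  ⟹  3 = (11)·285 + (-54)·58
5 = 1 × 3 + 2  ⟹  2 = (-12)·285 + (59)·58
3 = 1 × 2 + 1  ⟹  1 = (23)·285 + (-113)·58
So (-113)·58 ≡ 1 (mod 285), i.e. 58^(-1) ≡ -113 ≡ 172 (mod 285).
Check: 58 × 172 = 9976 ≡ 1 (mod 285)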